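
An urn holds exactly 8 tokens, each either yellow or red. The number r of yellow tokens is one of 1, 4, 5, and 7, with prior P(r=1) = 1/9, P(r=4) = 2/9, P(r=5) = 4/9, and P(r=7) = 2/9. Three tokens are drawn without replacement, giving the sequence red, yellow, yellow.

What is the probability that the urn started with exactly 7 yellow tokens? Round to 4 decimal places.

0.2000

Compute the likelihood of the observed sequence for each case: P(data | r = 1) = (7/8)(1/7)(0/6) = 0; P(data | r = 4) = (4/8)(4/7)(3/6) = 1/7; P(data | r = 5) = (3/8)(5/7)(4/6) = 5/28; P(data | r = 7) = (1/8)(7/7)(6/6) = 1/8.
The prior-weighted likelihoods are 1/9 · 0 = 0, 2/9 · 1/7 = 2/63, 4/9 · 5/28 = 5/63, 2/9 · 1/8 = 1/36; summing to 5/36.
So P(r = 7 | data) = (1/36) / (5/36) = 1/5.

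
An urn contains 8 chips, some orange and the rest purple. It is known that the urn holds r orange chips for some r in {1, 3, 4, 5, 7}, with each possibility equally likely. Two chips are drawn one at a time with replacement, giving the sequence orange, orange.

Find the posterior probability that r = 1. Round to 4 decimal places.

For each hypothesis, P(data | H) works out to: P(data | r = 1) = (1/8)(1/8) = 1/64; P(data | r = 3) = (3/8)(3/8) = 9/64; P(data | r = 4) = (4/8)(4/8) = 1/4; P(data | r = 5) = (5/8)(5/8) = 25/64; P(data | r = 7) = (7/8)(7/8) = 49/64.
Multiplying each by its prior: 1/5 · 1/64 = 1/320, 1/5 · 9/64 = 9/320, 1/5 · 1/4 = 1/20, 1/5 · 25/64 = 5/64, 1/5 · 49/64 = 49/320; summing to 5/16.
So P(r = 1 | data) = (1/320) / (5/16) = 1/100.

0.0100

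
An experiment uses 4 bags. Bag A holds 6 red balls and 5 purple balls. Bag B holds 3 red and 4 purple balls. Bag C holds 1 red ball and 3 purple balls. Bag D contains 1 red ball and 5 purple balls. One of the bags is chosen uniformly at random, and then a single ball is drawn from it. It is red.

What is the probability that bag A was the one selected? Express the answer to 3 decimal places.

Under each hypothesis, the probability of this draw is: P(data | bag A) = (6/11) = 0.54545; P(data | bag B) = (3/7) = 0.42857; P(data | bag C) = (1/4) = 0.25; P(data | bag D) = (1/6) = 0.16667.
Weighting by the prior gives 1/4 · 0.54545 = 0.13636, 1/4 · 0.42857 = 0.10714, 1/4 · 0.25 = 0.0625, 1/4 · 0.16667 = 0.041667; summing to 0.34767.
Therefore the posterior P(bag A | data) = (0.13636) / (0.34767) = 0.39222.

0.392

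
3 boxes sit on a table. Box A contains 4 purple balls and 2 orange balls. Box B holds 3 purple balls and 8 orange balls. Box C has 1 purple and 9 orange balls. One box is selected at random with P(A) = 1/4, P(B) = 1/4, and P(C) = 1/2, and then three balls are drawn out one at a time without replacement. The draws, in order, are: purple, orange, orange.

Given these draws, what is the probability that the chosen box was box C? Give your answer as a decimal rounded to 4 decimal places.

0.4583

Under each hypothesis, the probability of the observed sequence is: P(data | box A) = (4/6)(2/5)(1/4) = 1/15; P(data | box B) = (3/11)(8/10)(7/9) = 28/165; P(data | box C) = (1/10)(9/9)(8/8) = 1/10.
Multiplying each by its prior: 1/4 · 1/15 = 1/60, 1/4 · 28/165 = 7/165, 1/2 · 1/10 = 1/20; these sum to 6/55.
By Bayes' rule, P(box C | data) = (1/20) / (6/55) = 11/24.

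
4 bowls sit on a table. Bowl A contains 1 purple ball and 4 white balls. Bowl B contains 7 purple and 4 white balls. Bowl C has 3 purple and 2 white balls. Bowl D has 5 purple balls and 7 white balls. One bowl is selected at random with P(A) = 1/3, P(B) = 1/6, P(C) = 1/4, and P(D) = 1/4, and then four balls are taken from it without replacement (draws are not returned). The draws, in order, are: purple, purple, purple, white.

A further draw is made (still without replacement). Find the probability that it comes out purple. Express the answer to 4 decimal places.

0.2390

Compute the likelihood of the observed sequence for each case: P(data | bowl A) = (1/5)(0/4) = 0; P(data | bowl B) = (7/11)(6/10)(5/9)(4/8) = 7/66; P(data | bowl C) = (3/5)(2/4)(1/3)(2/2) = 1/10; P(data | bowl D) = (5/12)(4/11)(3/10)(7/9) = 7/198.
Weighting by the prior gives 1/3 · 0 = 0, 1/6 · 7/66 = 7/396, 1/4 · 1/10 = 1/40, 1/4 · 7/198 = 7/792; with total 17/330.
The posterior is then P(bowl A | data) = 0, P(bowl B | data) = 35/102, P(bowl C | data) = 33/68, P(bowl D | data) = 35/204.
The predictive probability is P(purple next | data) = (4/7)(35/102) + (0)(33/68) + (1/4)(35/204) = 65/272.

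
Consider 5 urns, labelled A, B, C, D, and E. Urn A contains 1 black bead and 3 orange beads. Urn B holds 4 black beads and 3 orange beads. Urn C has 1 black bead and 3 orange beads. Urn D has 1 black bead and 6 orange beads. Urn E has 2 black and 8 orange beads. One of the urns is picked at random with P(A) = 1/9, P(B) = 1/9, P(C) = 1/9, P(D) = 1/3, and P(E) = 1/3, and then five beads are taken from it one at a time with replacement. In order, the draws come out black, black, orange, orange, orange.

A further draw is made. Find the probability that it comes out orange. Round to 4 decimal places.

The likelihood of the observed sequence under each hypothesis: P(data | urn A) = (1/4)(1/4)(3/4)(3/4)(3/4) = 0.026367; P(data | urn B) = (4/7)(4/7)(3/7)(3/7)(3/7) = 0.025704; P(data | urn C) = (1/4)(1/4)(3/4)(3/4)(3/4) = 0.026367; P(data | urn D) = (1/7)(1/7)(6/7)(6/7)(6/7) = 0.012852; P(data | urn E) = (2/10)(2/10)(8/10)(8/10)(8/10) = 0.02048.
Multiplying each by its prior: 1/9 · 0.026367 = 0.0029297, 1/9 · 0.025704 = 0.002856, 1/9 · 0.026367 = 0.0029297, 1/3 · 0.012852 = 0.0042839, 1/3 · 0.02048 = 0.0068267; summing to 0.019826.
Normalising, the posterior is P(urn A | data) = 0.14777, P(urn B | data) = 0.14405, P(urn C | data) = 0.14777, P(urn D | data) = 0.21608, P(urn E | data) = 0.34433.
The predictive probability is P(orange next | data) = (3/4)(0.14777) + (3/7)(0.14405) + (3/4)(0.14777) + (6/7)(0.21608) + (4/5)(0.34433) = 0.74407.

0.7441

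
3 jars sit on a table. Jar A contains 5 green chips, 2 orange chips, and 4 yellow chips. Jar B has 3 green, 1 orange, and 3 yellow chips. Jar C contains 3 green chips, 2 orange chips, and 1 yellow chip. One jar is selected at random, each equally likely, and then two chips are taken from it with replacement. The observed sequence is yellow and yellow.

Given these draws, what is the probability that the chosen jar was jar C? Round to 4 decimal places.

The likelihood of the observed sequence under each hypothesis: P(data | jar A) = (4/11)(4/11) = 0.13223; P(data | jar B) = (3/7)(3/7) = 0.18367; P(data | jar C) = (1/6)(1/6) = 0.027778.
The prior-weighted likelihoods are 1/3 · 0.13223 = 0.044077, 1/3 · 0.18367 = 0.061224, 1/3 · 0.027778 = 0.0092593; summing to 0.11456.
So P(jar C | data) = (0.0092593) / (0.11456) = 0.080824.

0.0808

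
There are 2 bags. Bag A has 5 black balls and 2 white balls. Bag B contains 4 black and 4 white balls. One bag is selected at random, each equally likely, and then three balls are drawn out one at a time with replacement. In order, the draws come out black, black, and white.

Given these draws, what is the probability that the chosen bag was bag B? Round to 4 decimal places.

The likelihood of the observed sequence under each hypothesis: P(data | bag A) = (5/7)(5/7)(2/7) = 0.14577; P(data | bag B) = (4/8)(4/8)(4/8) = 0.125.
Multiplying each by its prior: 1/2 · 0.14577 = 0.072886, 1/2 · 0.125 = 0.0625; with total 0.13539.
Hence P(bag B | data) = (0.0625) / (0.13539) = 0.46164.

0.4616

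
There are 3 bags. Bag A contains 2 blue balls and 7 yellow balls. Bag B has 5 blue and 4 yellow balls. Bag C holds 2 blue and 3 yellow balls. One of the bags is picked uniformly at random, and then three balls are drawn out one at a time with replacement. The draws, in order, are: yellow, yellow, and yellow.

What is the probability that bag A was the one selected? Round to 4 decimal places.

Compute the likelihood of the observed sequence for each case: P(data | bag A) = (7/9)(7/9)(7/9) = 0.47051; P(data | bag B) = (4/9)(4/9)(4/9) = 0.087791; P(data | bag C) = (3/5)(3/5)(3/5) = 0.216.
Weighting by the prior gives 1/3 · 0.47051 = 0.15684, 1/3 · 0.087791 = 0.029264, 1/3 · 0.216 = 0.072; these sum to 0.2581.
Hence P(bag A | data) = (0.15684) / (0.2581) = 0.60766.

0.6077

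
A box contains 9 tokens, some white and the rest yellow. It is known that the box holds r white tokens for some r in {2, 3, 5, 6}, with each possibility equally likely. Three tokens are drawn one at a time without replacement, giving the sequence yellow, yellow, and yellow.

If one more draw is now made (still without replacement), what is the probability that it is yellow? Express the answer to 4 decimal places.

Under each hypothesis, the probability of the observed sequence is: P(data | r = 2) = (7/9)(6/8)(5/7) = 5/12; P(data | r = 3) = (6/9)(5/8)(4/7) = 5/21; P(data | r = 5) = (4/9)(3/8)(2/7) = 1/21; P(data | r = 6) = (3/9)(2/8)(1/7) = 1/84.
Multiplying each by its prior: 1/4 · 5/12 = 5/48, 1/4 · 5/21 = 5/84, 1/4 · 1/21 = 1/84, 1/4 · 1/84 = 1/336; with total 5/28.
Dividing through by the total gives posterior P(r = 2 | data) = 7/12, P(r = 3 | data) = 1/3, P(r = 5 | data) = 1/15, P(r = 6 | data) = 1/60.
Averaging over the posterior, P(yellow next | data) = (2/3)(7/12) + (1/2)(1/3) + (1/6)(1/15) + (0)(1/60) = 17/30.

0.5667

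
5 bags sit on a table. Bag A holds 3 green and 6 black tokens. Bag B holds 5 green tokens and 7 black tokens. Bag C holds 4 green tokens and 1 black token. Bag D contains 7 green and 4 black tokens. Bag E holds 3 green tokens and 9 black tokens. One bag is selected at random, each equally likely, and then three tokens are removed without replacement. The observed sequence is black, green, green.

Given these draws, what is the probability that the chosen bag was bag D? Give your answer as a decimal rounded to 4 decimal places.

0.2886

For each hypothesis, P(data | H) works out to: P(data | bag A) = (6/9)(3/8)(2/7) = 0.071429; P(data | bag B) = (7/12)(5/11)(4/10) = 0.10606; P(data | bag C) = (1/5)(4/4)(3/3) = 0.2; P(data | bag D) = (4/11)(7/10)(6/9) = 0.1697; P(data | bag E) = (9/12)(3/11)(2/10) = 0.040909.
Multiplying each by its prior: 1/5 · 0.071429 = 0.014286, 1/5 · 0.10606 = 0.021212, 1/5 · 0.2 = 0.04, 1/5 · 0.1697 = 0.033939, 1/5 · 0.040909 = 0.0081818; summing to 0.11762.
Therefore the posterior P(bag D | data) = (0.033939) / (0.11762) = 0.28855.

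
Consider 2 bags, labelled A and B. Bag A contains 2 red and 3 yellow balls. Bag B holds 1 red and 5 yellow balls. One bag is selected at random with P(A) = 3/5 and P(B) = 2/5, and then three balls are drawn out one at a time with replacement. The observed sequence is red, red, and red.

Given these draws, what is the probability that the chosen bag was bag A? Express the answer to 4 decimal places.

0.9540

Compute the likelihood of the observed sequence for each case: P(data | bag A) = (2/5)(2/5)(2/5) = 0.064; P(data | bag B) = (1/6)(1/6)(1/6) = 0.0046296.
Multiplying each by its prior: 3/5 · 0.064 = 0.0384, 2/5 · 0.0046296 = 0.0018519; summing to 0.040252.
So P(bag A | data) = (0.0384) / (0.040252) = 0.95399.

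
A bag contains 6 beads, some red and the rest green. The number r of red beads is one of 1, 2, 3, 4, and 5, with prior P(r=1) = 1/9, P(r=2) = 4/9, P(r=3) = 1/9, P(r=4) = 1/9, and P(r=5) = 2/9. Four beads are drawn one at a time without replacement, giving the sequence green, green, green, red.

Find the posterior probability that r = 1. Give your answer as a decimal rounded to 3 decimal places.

Compute the likelihood of the observed sequence for each case: P(data | r = 1) = (5/6)(4/5)(3/4)(1/3) = 1/6; P(data | r = 2) = (4/6)(3/5)(2/4)(2/3) = 2/15; P(data | r = 3) = (3/6)(2/5)(1/4)(3/3) = 1/20; P(data | r = 4) = (2/6)(1/5)(0/4) = 0; P(data | r = 5) = (1/6)(0/5) = 0.
Weighting by the prior gives 1/9 · 1/6 = 1/54, 4/9 · 2/15 = 8/135, 1/9 · 1/20 = 1/180, 1/9 · 0 = 0, 2/9 · 0 = 0; with total 1/12.
By Bayes' rule, P(r = 1 | data) = (1/54) / (1/12) = 2/9.

0.222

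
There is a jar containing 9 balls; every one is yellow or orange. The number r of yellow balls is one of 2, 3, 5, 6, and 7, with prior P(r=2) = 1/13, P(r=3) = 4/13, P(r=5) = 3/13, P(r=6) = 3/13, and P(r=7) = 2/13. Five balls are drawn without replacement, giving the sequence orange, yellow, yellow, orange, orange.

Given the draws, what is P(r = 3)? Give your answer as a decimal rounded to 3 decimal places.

Compute the likelihood of the observed sequence for each case: P(data | r = 2) = (7/9)(2/8)(1/7)(6/6)(5/5) = 1/36; P(data | r = 3) = (6/9)(3/8)(2/7)(5/6)(4/5) = 1/21; P(data | r = 5) = (4/9)(5/8)(4/7)(3/6)(2/5) = 2/63; P(data | r = 6) = (3/9)(6/8)(5/7)(2/6)(1/5) = 1/84; P(data | r = 7) = (2/9)(7/8)(6/7)(1/6)(0/5) = 0.
Weighting by the prior gives 1/13 · 1/36 = 1/468, 4/13 · 1/21 = 4/273, 3/13 · 2/63 = 2/273, 3/13 · 1/84 = 1/364, 2/13 · 0 = 0; summing to 22/819.
So P(r = 3 | data) = (4/273) / (22/819) = 6/11.

0.545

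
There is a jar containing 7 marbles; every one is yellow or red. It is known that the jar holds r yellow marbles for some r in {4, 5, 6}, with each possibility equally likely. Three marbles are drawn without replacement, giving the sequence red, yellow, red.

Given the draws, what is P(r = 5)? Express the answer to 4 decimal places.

Under each hypothesis, the probability of the observed sequence is: P(data | r = 4) = (3/7)(4/6)(2/5) = 4/35; P(data | r = 5) = (2/7)(5/6)(1/5) = 1/21; P(data | r = 6) = (1/7)(6/6)(0/5) = 0.
Multiplying each by its prior: 1/3 · 4/35 = 4/105, 1/3 · 1/21 = 1/63, 1/3 · 0 = 0; these sum to 17/315.
Hence P(r = 5 | data) = (1/63) / (17/315) = 5/17.

0.2941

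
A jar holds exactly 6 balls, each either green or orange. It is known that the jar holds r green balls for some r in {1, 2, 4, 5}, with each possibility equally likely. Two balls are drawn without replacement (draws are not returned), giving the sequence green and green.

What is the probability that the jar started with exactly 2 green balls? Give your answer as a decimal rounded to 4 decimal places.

0.0588

Under each hypothesis, the probability of the observed sequence is: P(data | r = 1) = (1/6)(0/5) = 0; P(data | r = 2) = (2/6)(1/5) = 1/15; P(data | r = 4) = (4/6)(3/5) = 2/5; P(data | r = 5) = (5/6)(4/5) = 2/3.
Weighting by the prior gives 1/4 · 0 = 0, 1/4 · 1/15 = 1/60, 1/4 · 2/5 = 1/10, 1/4 · 2/3 = 1/6; with total 17/60.
Hence P(r = 2 | data) = (1/60) / (17/60) = 1/17.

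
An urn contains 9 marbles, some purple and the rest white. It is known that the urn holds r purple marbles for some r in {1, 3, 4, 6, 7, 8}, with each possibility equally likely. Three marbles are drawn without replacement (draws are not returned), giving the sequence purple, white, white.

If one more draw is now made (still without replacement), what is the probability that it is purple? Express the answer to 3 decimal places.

0.413

The likelihood of the observed sequence under each hypothesis: P(data | r = 1) = (1/9)(8/8)(7/7) = 1/9; P(data | r = 3) = (3/9)(6/8)(5/7) = 5/28; P(data | r = 4) = (4/9)(5/8)(4/7) = 10/63; P(data | r = 6) = (6/9)(3/8)(2/7) = 1/14; P(data | r = 7) = (7/9)(2/8)(1/7) = 1/36; P(data | r = 8) = (8/9)(1/8)(0/7) = 0.
Multiplying each by its prior: 1/6 · 1/9 = 1/54, 1/6 · 5/28 = 5/168, 1/6 · 10/63 = 5/189, 1/6 · 1/14 = 1/84, 1/6 · 1/36 = 1/216, 1/6 · 0 = 0; summing to 23/252.
Dividing through by the total gives posterior P(r = 1 | data) = 14/69, P(r = 3 | data) = 15/46, P(r = 4 | data) = 20/69, P(r = 6 | data) = 3/23, P(r = 7 | data) = 7/138, P(r = 8 | data) = 0.
The predictive probability is P(purple next | data) = (0)(14/69) + (1/3)(15/46) + (1/2)(20/69) + (5/6)(3/23) + (1)(7/138) = 19/46.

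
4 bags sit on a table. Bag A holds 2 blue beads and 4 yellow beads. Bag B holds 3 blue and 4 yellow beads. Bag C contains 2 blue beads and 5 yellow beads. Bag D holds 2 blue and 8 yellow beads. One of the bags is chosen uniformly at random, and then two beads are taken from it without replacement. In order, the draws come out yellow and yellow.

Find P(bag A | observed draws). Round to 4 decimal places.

0.2242

Compute the likelihood of the observed sequence for each case: P(data | bag A) = (4/6)(3/5) = 2/5; P(data | bag B) = (4/7)(3/6) = 2/7; P(data | bag C) = (5/7)(4/6) = 10/21; P(data | bag D) = (8/10)(7/9) = 28/45.
Multiplying each by its prior: 1/4 · 2/5 = 1/10, 1/4 · 2/7 = 1/14, 1/4 · 10/21 = 5/42, 1/4 · 28/45 = 7/45; with total 281/630.
So P(bag A | data) = (1/10) / (281/630) = 63/281.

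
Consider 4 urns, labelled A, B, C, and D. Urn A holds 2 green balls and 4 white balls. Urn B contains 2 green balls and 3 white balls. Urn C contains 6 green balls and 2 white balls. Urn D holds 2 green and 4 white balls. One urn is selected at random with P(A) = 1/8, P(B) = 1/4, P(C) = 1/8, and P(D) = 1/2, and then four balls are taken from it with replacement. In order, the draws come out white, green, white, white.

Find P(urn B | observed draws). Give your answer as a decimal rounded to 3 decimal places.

For each hypothesis, P(data | H) works out to: P(data | urn A) = (4/6)(2/6)(4/6)(4/6) = 0.098765; P(data | urn B) = (3/5)(2/5)(3/5)(3/5) = 0.0864; P(data | urn C) = (2/8)(6/8)(2/8)(2/8) = 0.011719; P(data | urn D) = (4/6)(2/6)(4/6)(4/6) = 0.098765.
Weighting by the prior gives 1/8 · 0.098765 = 0.012346, 1/4 · 0.0864 = 0.0216, 1/8 · 0.011719 = 0.0014648, 1/2 · 0.098765 = 0.049383; these sum to 0.084793.
By Bayes' rule, P(urn B | data) = (0.0216) / (0.084793) = 0.25474.

0.255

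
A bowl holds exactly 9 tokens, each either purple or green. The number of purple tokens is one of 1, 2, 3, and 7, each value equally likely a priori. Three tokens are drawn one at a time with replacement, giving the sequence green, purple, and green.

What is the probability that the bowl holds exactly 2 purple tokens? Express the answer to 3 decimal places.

0.329

The likelihood of the observed sequence under each hypothesis: P(data | r = 1) = (8/9)(1/9)(8/9) = 0.087791; P(data | r = 2) = (7/9)(2/9)(7/9) = 0.13443; P(data | r = 3) = (6/9)(3/9)(6/9) = 0.14815; P(data | r = 7) = (2/9)(7/9)(2/9) = 0.038409.
The prior-weighted likelihoods are 1/4 · 0.087791 = 0.021948, 1/4 · 0.13443 = 0.033608, 1/4 · 0.14815 = 0.037037, 1/4 · 0.038409 = 0.0096022; these sum to 0.10219.
Hence P(r = 2 | data) = (0.033608) / (0.10219) = 0.32886.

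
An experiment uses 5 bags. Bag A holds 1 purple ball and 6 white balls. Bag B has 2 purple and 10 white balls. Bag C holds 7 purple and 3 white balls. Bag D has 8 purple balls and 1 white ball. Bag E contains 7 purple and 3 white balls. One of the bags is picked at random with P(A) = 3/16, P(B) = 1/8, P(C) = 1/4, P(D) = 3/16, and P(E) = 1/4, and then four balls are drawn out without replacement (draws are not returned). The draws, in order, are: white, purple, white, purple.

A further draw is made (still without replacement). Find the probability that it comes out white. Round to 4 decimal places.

0.2254

Compute the likelihood of the observed sequence for each case: P(data | bag A) = (6/7)(1/6)(5/5)(0/4) = 0; P(data | bag B) = (10/12)(2/11)(9/10)(1/9) = 0.015152; P(data | bag C) = (3/10)(7/9)(2/8)(6/7) = 0.05; P(data | bag D) = (1/9)(8/8)(0/7) = 0; P(data | bag E) = (3/10)(7/9)(2/8)(6/7) = 0.05.
The prior-weighted likelihoods are 3/16 · 0 = 0, 1/8 · 0.015152 = 0.0018939, 1/4 · 0.05 = 0.0125, 3/16 · 0 = 0, 1/4 · 0.05 = 0.0125; with total 0.026894.
Normalising, the posterior is P(bag A | data) = 0, P(bag B | data) = 0.070423, P(bag C | data) = 0.46479, P(bag D | data) = 0, P(bag E | data) = 0.46479.
So P(white next | data) = Σ P(white next | H) P(H | data) = (1)(0.070423) + (1/6)(0.46479) + (1/6)(0.46479) = 0.22535.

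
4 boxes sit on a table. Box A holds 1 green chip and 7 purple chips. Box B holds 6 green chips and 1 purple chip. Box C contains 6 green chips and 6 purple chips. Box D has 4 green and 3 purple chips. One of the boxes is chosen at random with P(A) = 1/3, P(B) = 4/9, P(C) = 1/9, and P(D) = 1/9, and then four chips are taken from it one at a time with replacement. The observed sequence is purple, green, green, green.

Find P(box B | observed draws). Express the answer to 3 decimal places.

Under each hypothesis, the probability of the observed sequence is: P(data | box A) = (7/8)(1/8)(1/8)(1/8) = 0.001709; P(data | box B) = (1/7)(6/7)(6/7)(6/7) = 0.089963; P(data | box C) = (6/12)(6/12)(6/12)(6/12) = 0.0625; P(data | box D) = (3/7)(4/7)(4/7)(4/7) = 0.079967.
Multiplying each by its prior: 1/3 · 0.001709 = 0.00056966, 4/9 · 0.089963 = 0.039983, 1/9 · 0.0625 = 0.0069444, 1/9 · 0.079967 = 0.0088852; these sum to 0.056383.
By Bayes' rule, P(box B | data) = (0.039983) / (0.056383) = 0.70914.

0.709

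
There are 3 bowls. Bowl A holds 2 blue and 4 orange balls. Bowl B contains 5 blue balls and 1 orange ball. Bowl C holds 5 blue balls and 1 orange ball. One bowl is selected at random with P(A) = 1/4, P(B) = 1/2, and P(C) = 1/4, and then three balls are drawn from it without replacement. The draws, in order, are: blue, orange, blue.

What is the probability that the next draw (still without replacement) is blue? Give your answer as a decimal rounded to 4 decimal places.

Under each hypothesis, the probability of the observed sequence is: P(data | bowl A) = (2/6)(4/5)(1/4) = 1/15; P(data | bowl B) = (5/6)(1/5)(4/4) = 1/6; P(data | bowl C) = (5/6)(1/5)(4/4) = 1/6.
Multiplying each by its prior: 1/4 · 1/15 = 1/60, 1/2 · 1/6 = 1/12, 1/4 · 1/6 = 1/24; these sum to 17/120.
Normalising, the posterior is P(bowl A | data) = 2/17, P(bowl B | data) = 10/17, P(bowl C | data) = 5/17.
The predictive probability is P(blue next | data) = (0)(2/17) + (1)(10/17) + (1)(5/17) = 15/17.

0.8824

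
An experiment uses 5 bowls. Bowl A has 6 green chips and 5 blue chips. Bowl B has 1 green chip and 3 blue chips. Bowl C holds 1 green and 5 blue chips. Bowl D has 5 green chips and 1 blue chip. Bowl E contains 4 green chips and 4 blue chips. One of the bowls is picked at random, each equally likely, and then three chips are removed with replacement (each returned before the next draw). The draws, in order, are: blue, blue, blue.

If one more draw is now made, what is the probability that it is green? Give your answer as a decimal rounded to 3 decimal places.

For each hypothesis, P(data | H) works out to: P(data | bowl A) = (5/11)(5/11)(5/11) = 0.093914; P(data | bowl B) = (3/4)(3/4)(3/4) = 0.42188; P(data | bowl C) = (5/6)(5/6)(5/6) = 0.5787; P(data | bowl D) = (1/6)(1/6)(1/6) = 0.0046296; P(data | bowl E) = (4/8)(4/8)(4/8) = 0.125.
Multiplying each by its prior: 1/5 · 0.093914 = 0.018783, 1/5 · 0.42188 = 0.084375, 1/5 · 0.5787 = 0.11574, 1/5 · 0.0046296 = 0.00092593, 1/5 · 0.125 = 0.025; these sum to 0.24482.
Normalising, the posterior is P(bowl A | data) = 0.07672, P(bowl B | data) = 0.34463, P(bowl C | data) = 0.47275, P(bowl D | data) = 0.003782, P(bowl E | data) = 0.10211.
The predictive probability is P(green next | data) = (6/11)(0.07672) + (1/4)(0.34463) + (1/6)(0.47275) + (5/6)(0.003782) + (1/2)(0.10211) = 0.26101.

0.261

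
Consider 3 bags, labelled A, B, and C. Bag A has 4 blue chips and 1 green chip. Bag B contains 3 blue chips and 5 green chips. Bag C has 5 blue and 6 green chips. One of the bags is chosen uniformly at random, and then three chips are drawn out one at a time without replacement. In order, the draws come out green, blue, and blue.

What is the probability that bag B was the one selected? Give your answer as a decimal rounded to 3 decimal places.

0.218

The likelihood of the observed sequence under each hypothesis: P(data | bag A) = (1/5)(4/4)(3/3) = 0.2; P(data | bag B) = (5/8)(3/7)(2/6) = 0.089286; P(data | bag C) = (6/11)(5/10)(4/9) = 0.12121.
The prior-weighted likelihoods are 1/3 · 0.2 = 0.066667, 1/3 · 0.089286 = 0.029762, 1/3 · 0.12121 = 0.040404; summing to 0.13683.
Hence P(bag B | data) = (0.029762) / (0.13683) = 0.21751.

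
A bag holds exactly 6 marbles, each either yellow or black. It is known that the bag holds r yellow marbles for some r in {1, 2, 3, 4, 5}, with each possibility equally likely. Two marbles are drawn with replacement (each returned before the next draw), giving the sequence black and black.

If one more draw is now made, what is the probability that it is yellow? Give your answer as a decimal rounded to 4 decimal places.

Compute the likelihood of the observed sequence for each case: P(data | r = 1) = (5/6)(5/6) = 25/36; P(data | r = 2) = (4/6)(4/6) = 4/9; P(data | r = 3) = (3/6)(3/6) = 1/4; P(data | r = 4) = (2/6)(2/6) = 1/9; P(data | r = 5) = (1/6)(1/6) = 1/36.
Multiplying each by its prior: 1/5 · 25/36 = 5/36, 1/5 · 4/9 = 4/45, 1/5 · 1/4 = 1/20, 1/5 · 1/9 = 1/45, 1/5 · 1/36 = 1/180; these sum to 11/36.
Dividing through by the total gives posterior P(r = 1 | data) = 5/11, P(r = 2 | data) = 16/55, P(r = 3 | data) = 9/55, P(r = 4 | data) = 4/55, P(r = 5 | data) = 1/55.
Averaging over the posterior, P(yellow next | data) = (1/6)(5/11) + (1/3)(16/55) + (1/2)(9/55) + (2/3)(4/55) + (5/6)(1/55) = 7/22.

0.3182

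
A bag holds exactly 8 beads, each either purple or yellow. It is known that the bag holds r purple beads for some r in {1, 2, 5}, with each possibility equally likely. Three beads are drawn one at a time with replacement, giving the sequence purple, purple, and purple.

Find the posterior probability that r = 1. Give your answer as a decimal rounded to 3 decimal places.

0.007

For each hypothesis, P(data | H) works out to: P(data | r = 1) = (1/8)(1/8)(1/8) = 0.0019531; P(data | r = 2) = (2/8)(2/8)(2/8) = 0.015625; P(data | r = 5) = (5/8)(5/8)(5/8) = 0.24414.
Multiplying each by its prior: 1/3 · 0.0019531 = 0.00065104, 1/3 · 0.015625 = 0.0052083, 1/3 · 0.24414 = 0.08138; with total 0.08724.
By Bayes' rule, P(r = 1 | data) = (0.00065104) / (0.08724) = 0.0074627.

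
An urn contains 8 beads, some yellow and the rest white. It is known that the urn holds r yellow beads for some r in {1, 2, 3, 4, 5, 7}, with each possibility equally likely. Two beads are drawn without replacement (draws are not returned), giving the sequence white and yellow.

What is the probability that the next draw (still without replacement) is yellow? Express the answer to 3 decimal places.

0.444

Compute the likelihood of the observed sequence for each case: P(data | r = 1) = (7/8)(1/7) = 1/8; P(data | r = 2) = (6/8)(2/7) = 3/14; P(data | r = 3) = (5/8)(3/7) = 15/56; P(data | r = 4) = (4/8)(4/7) = 2/7; P(data | r = 5) = (3/8)(5/7) = 15/56; P(data | r = 7) = (1/8)(7/7) = 1/8.
Multiplying each by its prior: 1/6 · 1/8 = 1/48, 1/6 · 3/14 = 1/28, 1/6 · 15/56 = 5/112, 1/6 · 2/7 = 1/21, 1/6 · 15/56 = 5/112, 1/6 · 1/8 = 1/48; these sum to 3/14.
Normalising, the posterior is P(r = 1 | data) = 7/72, P(r = 2 | data) = 1/6, P(r = 3 | data) = 5/24, P(r = 4 | data) = 2/9, P(r = 5 | data) = 5/24, P(r = 7 | data) = 7/72.
The predictive probability is P(yellow next | data) = (0)(7/72) + (1/6)(1/6) + (1/3)(5/24) + (1/2)(2/9) + (2/3)(5/24) + (1)(7/72) = 4/9.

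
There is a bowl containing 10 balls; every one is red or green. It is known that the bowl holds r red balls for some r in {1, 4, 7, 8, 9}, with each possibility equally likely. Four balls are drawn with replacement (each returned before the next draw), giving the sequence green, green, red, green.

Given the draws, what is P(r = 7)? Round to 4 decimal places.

0.1019

The likelihood of the observed sequence under each hypothesis: P(data | r = 1) = (9/10)(9/10)(1/10)(9/10) = 0.0729; P(data | r = 4) = (6/10)(6/10)(4/10)(6/10) = 0.0864; P(data | r = 7) = (3/10)(3/10)(7/10)(3/10) = 0.0189; P(data | r = 8) = (2/10)(2/10)(8/10)(2/10) = 0.0064; P(data | r = 9) = (1/10)(1/10)(9/10)(1/10) = 0.0009.
The prior-weighted likelihoods are 1/5 · 0.0729 = 0.01458, 1/5 · 0.0864 = 0.01728, 1/5 · 0.0189 = 0.00378, 1/5 · 0.0064 = 0.00128, 1/5 · 0.0009 = 0.00018; with total 0.0371.
Hence P(r = 7 | data) = (0.00378) / (0.0371) = 0.10189.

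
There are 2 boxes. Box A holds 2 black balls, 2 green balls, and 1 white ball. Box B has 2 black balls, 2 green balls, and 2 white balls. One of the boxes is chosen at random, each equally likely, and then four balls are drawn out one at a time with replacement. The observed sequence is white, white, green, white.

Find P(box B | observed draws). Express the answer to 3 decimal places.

0.794

The likelihood of the observed sequence under each hypothesis: P(data | box A) = (1/5)(1/5)(2/5)(1/5) = 0.0032; P(data | box B) = (2/6)(2/6)(2/6)(2/6) = 0.012346.
Multiplying each by its prior: 1/2 · 0.0032 = 0.0016, 1/2 · 0.012346 = 0.0061728; these sum to 0.0077728.
By Bayes' rule, P(box B | data) = (0.0061728) / (0.0077728) = 0.79416.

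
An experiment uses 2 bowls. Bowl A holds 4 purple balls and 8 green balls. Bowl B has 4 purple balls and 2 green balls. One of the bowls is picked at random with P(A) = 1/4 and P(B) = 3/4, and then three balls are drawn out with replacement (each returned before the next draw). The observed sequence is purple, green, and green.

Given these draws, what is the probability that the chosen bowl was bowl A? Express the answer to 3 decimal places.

The likelihood of the observed sequence under each hypothesis: P(data | bowl A) = (4/12)(8/12)(8/12) = 4/27; P(data | bowl B) = (4/6)(2/6)(2/6) = 2/27.
Multiplying each by its prior: 1/4 · 4/27 = 1/27, 3/4 · 2/27 = 1/18; these sum to 5/54.
By Bayes' rule, P(bowl A | data) = (1/27) / (5/54) = 2/5.

0.400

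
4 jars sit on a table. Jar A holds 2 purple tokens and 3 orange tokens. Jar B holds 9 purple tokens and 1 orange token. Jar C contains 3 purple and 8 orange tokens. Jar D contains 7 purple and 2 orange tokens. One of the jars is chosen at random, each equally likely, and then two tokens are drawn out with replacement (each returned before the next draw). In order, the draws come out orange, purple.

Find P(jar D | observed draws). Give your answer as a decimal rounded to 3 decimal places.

0.246

The likelihood of the observed sequence under each hypothesis: P(data | jar A) = (3/5)(2/5) = 0.24; P(data | jar B) = (1/10)(9/10) = 0.09; P(data | jar C) = (8/11)(3/11) = 0.19835; P(data | jar D) = (2/9)(7/9) = 0.17284.
Multiplying each by its prior: 1/4 · 0.24 = 0.06, 1/4 · 0.09 = 0.0225, 1/4 · 0.19835 = 0.049587, 1/4 · 0.17284 = 0.04321; summing to 0.1753.
So P(jar D | data) = (0.04321) / (0.1753) = 0.2465.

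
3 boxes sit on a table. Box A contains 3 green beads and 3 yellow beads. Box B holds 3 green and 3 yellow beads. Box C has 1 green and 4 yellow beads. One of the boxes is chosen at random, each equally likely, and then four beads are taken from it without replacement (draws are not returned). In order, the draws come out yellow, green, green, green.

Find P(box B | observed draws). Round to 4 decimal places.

Under each hypothesis, the probability of the observed sequence is: P(data | box A) = (3/6)(3/5)(2/4)(1/3) = 1/20; P(data | box B) = (3/6)(3/5)(2/4)(1/3) = 1/20; P(data | box C) = (4/5)(1/4)(0/3) = 0.
Multiplying each by its prior: 1/3 · 1/20 = 1/60, 1/3 · 1/20 = 1/60, 1/3 · 0 = 0; summing to 1/30.
So P(box B | data) = (1/60) / (1/30) = 1/2.

0.5000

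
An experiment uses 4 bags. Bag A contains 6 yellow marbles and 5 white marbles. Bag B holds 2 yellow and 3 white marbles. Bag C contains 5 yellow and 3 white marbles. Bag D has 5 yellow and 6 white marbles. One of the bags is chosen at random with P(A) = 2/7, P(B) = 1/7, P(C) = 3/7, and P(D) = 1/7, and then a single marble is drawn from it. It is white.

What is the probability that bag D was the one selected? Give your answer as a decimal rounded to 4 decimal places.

The likelihood of this draw under each hypothesis: P(data | bag A) = (5/11) = 0.45455; P(data | bag B) = (3/5) = 0.6; P(data | bag C) = (3/8) = 0.375; P(data | bag D) = (6/11) = 0.54545.
Weighting by the prior gives 2/7 · 0.45455 = 0.12987, 1/7 · 0.6 = 0.085714, 3/7 · 0.375 = 0.16071, 1/7 · 0.54545 = 0.077922; with total 0.45422.
By Bayes' rule, P(bag D | data) = (0.077922) / (0.45422) = 0.17155.

0.1716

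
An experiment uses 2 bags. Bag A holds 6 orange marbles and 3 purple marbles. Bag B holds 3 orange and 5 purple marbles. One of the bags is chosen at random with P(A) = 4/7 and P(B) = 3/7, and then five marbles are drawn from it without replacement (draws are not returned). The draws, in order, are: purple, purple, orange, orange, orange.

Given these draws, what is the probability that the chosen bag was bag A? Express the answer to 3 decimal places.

0.780

For each hypothesis, P(data | H) works out to: P(data | bag A) = (3/9)(2/8)(6/7)(5/6)(4/5) = 0.047619; P(data | bag B) = (5/8)(4/7)(3/6)(2/5)(1/4) = 0.017857.
Weighting by the prior gives 4/7 · 0.047619 = 0.027211, 3/7 · 0.017857 = 0.0076531; these sum to 0.034864.
Therefore the posterior P(bag A | data) = (0.027211) / (0.034864) = 0.78049.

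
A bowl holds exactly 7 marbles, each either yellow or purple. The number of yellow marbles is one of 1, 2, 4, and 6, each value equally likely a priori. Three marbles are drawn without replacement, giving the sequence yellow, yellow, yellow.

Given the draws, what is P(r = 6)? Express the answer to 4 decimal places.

For each hypothesis, P(data | H) works out to: P(data | r = 1) = (1/7)(0/6) = 0; P(data | r = 2) = (2/7)(1/6)(0/5) = 0; P(data | r = 4) = (4/7)(3/6)(2/5) = 4/35; P(data | r = 6) = (6/7)(5/6)(4/5) = 4/7.
The prior-weighted likelihoods are 1/4 · 0 = 0, 1/4 · 0 = 0, 1/4 · 4/35 = 1/35, 1/4 · 4/7 = 1/7; summing to 6/35.
So P(r = 6 | data) = (1/7) / (6/35) = 5/6.

0.8333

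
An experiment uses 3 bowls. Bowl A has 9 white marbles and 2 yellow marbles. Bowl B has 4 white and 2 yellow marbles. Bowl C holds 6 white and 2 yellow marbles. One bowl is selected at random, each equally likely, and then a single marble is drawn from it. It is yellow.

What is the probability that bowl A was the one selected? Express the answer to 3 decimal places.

Compute the likelihood of this draw for each case: P(data | bowl A) = (2/11) = 2/11; P(data | bowl B) = (2/6) = 1/3; P(data | bowl C) = (2/8) = 1/4.
Weighting by the prior gives 1/3 · 2/11 = 2/33, 1/3 · 1/3 = 1/9, 1/3 · 1/4 = 1/12; summing to 101/396.
By Bayes' rule, P(bowl A | data) = (2/33) / (101/396) = 24/101.

0.238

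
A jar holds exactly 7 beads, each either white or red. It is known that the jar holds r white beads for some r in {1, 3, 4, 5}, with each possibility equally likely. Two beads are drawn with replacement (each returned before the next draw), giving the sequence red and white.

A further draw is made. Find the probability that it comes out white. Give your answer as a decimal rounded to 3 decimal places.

Compute the likelihood of the observed sequence for each case: P(data | r = 1) = (6/7)(1/7) = 6/49; P(data | r = 3) = (4/7)(3/7) = 12/49; P(data | r = 4) = (3/7)(4/7) = 12/49; P(data | r = 5) = (2/7)(5/7) = 10/49.
Multiplying each by its prior: 1/4 · 6/49 = 3/98, 1/4 · 12/49 = 3/49, 1/4 · 12/49 = 3/49, 1/4 · 10/49 = 5/98; summing to 10/49.
Dividing through by the total gives posterior P(r = 1 | data) = 3/20, P(r = 3 | data) = 3/10, P(r = 4 | data) = 3/10, P(r = 5 | data) = 1/4.
Averaging over the posterior, P(white next | data) = (1/7)(3/20) + (3/7)(3/10) + (4/7)(3/10) + (5/7)(1/4) = 1/2.

0.500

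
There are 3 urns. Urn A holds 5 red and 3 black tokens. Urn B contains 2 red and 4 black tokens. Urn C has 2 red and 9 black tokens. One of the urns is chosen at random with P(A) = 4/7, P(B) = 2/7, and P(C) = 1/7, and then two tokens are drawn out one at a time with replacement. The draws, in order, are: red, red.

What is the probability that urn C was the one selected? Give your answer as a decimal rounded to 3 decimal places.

0.018

Compute the likelihood of the observed sequence for each case: P(data | urn A) = (5/8)(5/8) = 0.39062; P(data | urn B) = (2/6)(2/6) = 0.11111; P(data | urn C) = (2/11)(2/11) = 0.033058.
The prior-weighted likelihoods are 4/7 · 0.39062 = 0.22321, 2/7 · 0.11111 = 0.031746, 1/7 · 0.033058 = 0.0047226; these sum to 0.25968.
By Bayes' rule, P(urn C | data) = (0.0047226) / (0.25968) = 0.018186.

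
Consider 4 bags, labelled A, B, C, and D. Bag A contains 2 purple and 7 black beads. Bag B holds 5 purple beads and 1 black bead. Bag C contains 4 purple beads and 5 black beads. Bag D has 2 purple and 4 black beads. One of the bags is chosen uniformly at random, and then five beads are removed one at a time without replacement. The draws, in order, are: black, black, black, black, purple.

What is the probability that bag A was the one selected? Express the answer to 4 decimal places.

0.5303

Under each hypothesis, the probability of the observed sequence is: P(data | bag A) = (7/9)(6/8)(5/7)(4/6)(2/5) = 1/9; P(data | bag B) = (1/6)(0/5) = 0; P(data | bag C) = (5/9)(4/8)(3/7)(2/6)(4/5) = 2/63; P(data | bag D) = (4/6)(3/5)(2/4)(1/3)(2/2) = 1/15.
The prior-weighted likelihoods are 1/4 · 1/9 = 1/36, 1/4 · 0 = 0, 1/4 · 2/63 = 1/126, 1/4 · 1/15 = 1/60; summing to 11/210.
By Bayes' rule, P(bag A | data) = (1/36) / (11/210) = 35/66.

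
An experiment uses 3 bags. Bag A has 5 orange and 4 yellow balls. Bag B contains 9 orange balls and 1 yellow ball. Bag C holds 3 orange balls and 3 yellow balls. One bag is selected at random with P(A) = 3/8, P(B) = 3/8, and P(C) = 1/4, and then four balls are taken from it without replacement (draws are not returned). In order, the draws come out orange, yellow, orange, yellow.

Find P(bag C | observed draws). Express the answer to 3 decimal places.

For each hypothesis, P(data | H) works out to: P(data | bag A) = (5/9)(4/8)(4/7)(3/6) = 5/63; P(data | bag B) = (9/10)(1/9)(8/8)(0/7) = 0; P(data | bag C) = (3/6)(3/5)(2/4)(2/3) = 1/10.
The prior-weighted likelihoods are 3/8 · 5/63 = 5/168, 3/8 · 0 = 0, 1/4 · 1/10 = 1/40; with total 23/420.
So P(bag C | data) = (1/40) / (23/420) = 21/46.

0.457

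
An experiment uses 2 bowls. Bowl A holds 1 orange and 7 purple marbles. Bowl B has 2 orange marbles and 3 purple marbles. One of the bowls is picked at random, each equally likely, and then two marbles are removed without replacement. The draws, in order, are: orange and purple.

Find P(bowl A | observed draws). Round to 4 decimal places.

Under each hypothesis, the probability of the observed sequence is: P(data | bowl A) = (1/8)(7/7) = 1/8; P(data | bowl B) = (2/5)(3/4) = 3/10.
Weighting by the prior gives 1/2 · 1/8 = 1/16, 1/2 · 3/10 = 3/20; summing to 17/80.
Hence P(bowl A | data) = (1/16) / (17/80) = 5/17.

0.2941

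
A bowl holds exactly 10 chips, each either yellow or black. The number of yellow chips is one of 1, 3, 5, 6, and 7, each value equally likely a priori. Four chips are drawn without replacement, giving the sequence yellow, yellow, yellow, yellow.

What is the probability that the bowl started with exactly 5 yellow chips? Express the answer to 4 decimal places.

0.0909

For each hypothesis, P(data | H) works out to: P(data | r = 1) = (1/10)(0/9) = 0; P(data | r = 3) = (3/10)(2/9)(1/8)(0/7) = 0; P(data | r = 5) = (5/10)(4/9)(3/8)(2/7) = 1/42; P(data | r = 6) = (6/10)(5/9)(4/8)(3/7) = 1/14; P(data | r = 7) = (7/10)(6/9)(5/8)(4/7) = 1/6.
Weighting by the prior gives 1/5 · 0 = 0, 1/5 · 0 = 0, 1/5 · 1/42 = 1/210, 1/5 · 1/14 = 1/70, 1/5 · 1/6 = 1/30; with total 11/210.
Therefore the posterior P(r = 5 | data) = (1/210) / (11/210) = 1/11.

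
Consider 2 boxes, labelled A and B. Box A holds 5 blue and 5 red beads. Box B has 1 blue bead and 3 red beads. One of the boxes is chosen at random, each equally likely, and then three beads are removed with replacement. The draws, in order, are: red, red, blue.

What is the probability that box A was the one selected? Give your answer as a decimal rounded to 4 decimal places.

Under each hypothesis, the probability of the observed sequence is: P(data | box A) = (5/10)(5/10)(5/10) = 1/8; P(data | box B) = (3/4)(3/4)(1/4) = 9/64.
The prior-weighted likelihoods are 1/2 · 1/8 = 1/16, 1/2 · 9/64 = 9/128; summing to 17/128.
So P(box A | data) = (1/16) / (17/128) = 8/17.

0.4706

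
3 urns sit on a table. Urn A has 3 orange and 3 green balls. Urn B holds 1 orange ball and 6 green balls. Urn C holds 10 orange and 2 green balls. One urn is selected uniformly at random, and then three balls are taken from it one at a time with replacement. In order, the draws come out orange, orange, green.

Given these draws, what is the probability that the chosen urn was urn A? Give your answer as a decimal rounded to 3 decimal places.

Under each hypothesis, the probability of the observed sequence is: P(data | urn A) = (3/6)(3/6)(3/6) = 0.125; P(data | urn B) = (1/7)(1/7)(6/7) = 0.017493; P(data | urn C) = (10/12)(10/12)(2/12) = 0.11574.
Weighting by the prior gives 1/3 · 0.125 = 0.041667, 1/3 · 0.017493 = 0.0058309, 1/3 · 0.11574 = 0.03858; summing to 0.086078.
So P(urn A | data) = (0.041667) / (0.086078) = 0.48406.

0.484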